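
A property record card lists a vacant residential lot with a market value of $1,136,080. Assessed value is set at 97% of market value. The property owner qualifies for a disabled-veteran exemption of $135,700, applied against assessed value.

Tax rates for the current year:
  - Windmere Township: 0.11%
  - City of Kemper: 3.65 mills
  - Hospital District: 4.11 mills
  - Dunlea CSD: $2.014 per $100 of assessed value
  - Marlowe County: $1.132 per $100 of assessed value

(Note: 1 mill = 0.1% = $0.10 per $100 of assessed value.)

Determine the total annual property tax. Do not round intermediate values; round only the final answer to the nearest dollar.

$38,961

Assessed value = $1,136,080 × 0.97 = $1,101,997.6
Taxable value = $1,101,997.6 − $135,700 = $966,297.6
Windmere Township: $966,297.6 × 0.0011 = $1,062.92736
City of Kemper: $966,297.6 × 0.00365 = $3,526.98624
Hospital District: $966,297.6 × 0.00411 = $3,971.483136
Dunlea CSD: $966,297.6 × 0.02014 = $19,461.233664
Marlowe County: $966,297.6 × 0.01132 = $10,938.488832
Total = $38,961.119232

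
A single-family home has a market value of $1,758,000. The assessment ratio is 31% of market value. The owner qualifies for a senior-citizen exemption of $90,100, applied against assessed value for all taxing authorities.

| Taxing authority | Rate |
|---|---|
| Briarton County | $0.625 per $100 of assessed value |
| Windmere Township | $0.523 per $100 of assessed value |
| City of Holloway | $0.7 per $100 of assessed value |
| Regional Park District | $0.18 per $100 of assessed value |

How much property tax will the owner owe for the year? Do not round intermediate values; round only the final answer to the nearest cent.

$9,224.97

Assessed value = $1,758,000 × 0.31 = $544,980
Taxable value = $544,980 − $90,100 = $454,880
Briarton County: $454,880 × 0.00625 = $2,843
Windmere Township: $454,880 × 0.00523 = $2,379.0224
City of Holloway: $454,880 × 0.007 = $3,184.16
Regional Park District: $454,880 × 0.0018 = $818.784
Total = $2,843 + $2,379.0224 + $3,184.16 + $818.784 = $9,224.9664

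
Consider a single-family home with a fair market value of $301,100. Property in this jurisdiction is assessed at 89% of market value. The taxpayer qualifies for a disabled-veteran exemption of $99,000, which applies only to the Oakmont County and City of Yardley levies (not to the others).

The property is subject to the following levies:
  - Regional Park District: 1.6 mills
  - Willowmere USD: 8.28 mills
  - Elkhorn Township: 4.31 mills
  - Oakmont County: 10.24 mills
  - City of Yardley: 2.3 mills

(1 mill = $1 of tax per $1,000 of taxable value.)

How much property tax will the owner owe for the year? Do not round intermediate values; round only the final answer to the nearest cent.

Assessed value = $301,100 × 0.89 = $267,979
Regional Park District: $267,979 × 0.0016 = $428.7664
Willowmere USD: $267,979 × 0.00828 = $2,218.86612
Elkhorn Township: $267,979 × 0.00431 = $1,154.98949
Oakmont County: ($267,979 − $99,000) × 0.01024 = $168,979 × 0.01024 = $1,730.34496
City of Yardley: ($267,979 − $99,000) × 0.0023 = $168,979 × 0.0023 = $388.6517
Total = $5,921.61867

$5,921.62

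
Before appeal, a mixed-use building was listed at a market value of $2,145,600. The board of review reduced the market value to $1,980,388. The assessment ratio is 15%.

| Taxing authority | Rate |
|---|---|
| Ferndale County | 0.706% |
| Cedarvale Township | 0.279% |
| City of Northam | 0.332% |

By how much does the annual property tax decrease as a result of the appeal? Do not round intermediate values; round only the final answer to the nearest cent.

Old assessed value = $2,145,600 × 0.15 = $321,840
New assessed value = $1,980,388 × 0.15 = $297,058.2
Combined rate = 0.00706 + 0.00279 + 0.00332 = 0.01317
Old tax = $321,840 × 0.01317 = $4,238.6328
New tax = $297,058.2 × 0.01317 = $3,912.256494
Reduction = $4,238.6328 − $3,912.256494 = $326.376306

$326.38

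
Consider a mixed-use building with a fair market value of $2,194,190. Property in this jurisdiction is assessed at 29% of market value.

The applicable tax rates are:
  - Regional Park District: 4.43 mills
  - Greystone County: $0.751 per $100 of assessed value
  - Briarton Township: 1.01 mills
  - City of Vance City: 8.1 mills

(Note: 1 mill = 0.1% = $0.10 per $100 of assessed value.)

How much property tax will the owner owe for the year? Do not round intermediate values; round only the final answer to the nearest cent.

Assessed value = $2,194,190 × 0.29 = $636,315.1
Regional Park District: $636,315.1 × 0.00443 = $2,818.875893
Greystone County: $636,315.1 × 0.00751 = $4,778.726401
Briarton Township: $636,315.1 × 0.00101 = $642.678251
City of Vance City: $636,315.1 × 0.0081 = $5,154.15231
Total = $13,394.432855

$13,394.43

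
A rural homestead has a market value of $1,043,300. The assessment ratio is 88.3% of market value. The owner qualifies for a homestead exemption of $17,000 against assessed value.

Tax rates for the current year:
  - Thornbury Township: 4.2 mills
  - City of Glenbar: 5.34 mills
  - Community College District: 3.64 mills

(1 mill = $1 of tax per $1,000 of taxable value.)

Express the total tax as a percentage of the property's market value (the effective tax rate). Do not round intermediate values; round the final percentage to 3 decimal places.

1.142%

Assessed value = $1,043,300 × 0.883 = $921,233.9
Taxable value = $921,233.9 − $17,000 = $904,233.9
Thornbury Township: $904,233.9 × 0.0042 = $3,797.78238
City of Glenbar: $904,233.9 × 0.00534 = $4,828.609026
Community College District: $904,233.9 × 0.00364 = $3,291.411396
Total tax = $11,917.802802
Effective rate = $11,917.802802 ÷ $1,043,300 = 1.142% of market value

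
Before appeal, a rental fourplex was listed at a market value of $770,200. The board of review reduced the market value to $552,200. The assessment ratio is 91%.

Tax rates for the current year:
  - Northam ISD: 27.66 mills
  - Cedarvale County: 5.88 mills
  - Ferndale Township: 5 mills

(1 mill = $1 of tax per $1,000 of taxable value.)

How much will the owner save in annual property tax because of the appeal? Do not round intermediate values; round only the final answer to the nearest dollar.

Old assessed value = $770,200 × 0.91 = $700,882
New assessed value = $552,200 × 0.91 = $502,502
Combined rate = 0.02766 + 0.00588 + 0.005 = 0.03854
Old tax = $700,882 × 0.03854 = $27,011.99228
New tax = $502,502 × 0.03854 = $19,366.42708
Reduction = $27,011.99228 − $19,366.42708 = $7,645.5652

$7,646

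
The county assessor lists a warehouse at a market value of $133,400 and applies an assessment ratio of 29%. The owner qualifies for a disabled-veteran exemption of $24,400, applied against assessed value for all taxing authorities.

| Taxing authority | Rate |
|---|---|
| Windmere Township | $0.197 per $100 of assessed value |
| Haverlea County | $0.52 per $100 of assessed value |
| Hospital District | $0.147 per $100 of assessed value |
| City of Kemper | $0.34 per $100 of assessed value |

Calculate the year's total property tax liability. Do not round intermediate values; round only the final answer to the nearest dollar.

$172

Assessed value = $133,400 × 0.29 = $38,686
Taxable value = $38,686 − $24,400 = $14,286
Windmere Township: $14,286 × 0.00197 = $28.14342
Haverlea County: $14,286 × 0.0052 = $74.2872
Hospital District: $14,286 × 0.00147 = $21.00042
City of Kemper: $14,286 × 0.0034 = $48.5724
Total = $28.14342 + $74.2872 + $21.00042 + $48.5724 = $172.00344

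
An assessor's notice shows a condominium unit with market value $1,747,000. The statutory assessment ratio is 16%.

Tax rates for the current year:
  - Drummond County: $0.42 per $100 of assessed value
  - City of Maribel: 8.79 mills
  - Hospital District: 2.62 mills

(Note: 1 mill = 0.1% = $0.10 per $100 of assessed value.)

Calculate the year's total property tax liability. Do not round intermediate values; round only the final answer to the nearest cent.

$4,363.31

Assessed value = $1,747,000 × 0.16 = $279,520
Drummond County: $279,520 × 0.0042 = $1,173.984
City of Maribel: $279,520 × 0.00879 = $2,456.9808
Hospital District: $279,520 × 0.00262 = $732.3424
Total = $4,363.3072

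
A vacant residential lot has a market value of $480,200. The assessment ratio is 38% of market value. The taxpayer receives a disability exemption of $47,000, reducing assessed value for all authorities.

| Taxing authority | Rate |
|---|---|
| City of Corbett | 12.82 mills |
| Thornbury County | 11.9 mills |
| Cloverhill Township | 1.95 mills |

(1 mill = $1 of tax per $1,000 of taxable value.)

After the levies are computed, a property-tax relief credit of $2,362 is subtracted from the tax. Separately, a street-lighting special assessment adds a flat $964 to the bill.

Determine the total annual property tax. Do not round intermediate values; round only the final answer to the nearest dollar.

$2,215

Assessed value = $480,200 × 0.38 = $182,476
Taxable value = $182,476 − $47,000 = $135,476
City of Corbett: $135,476 × 0.01282 = $1,736.80232
Thornbury County: $135,476 × 0.0119 = $1,612.1644
Cloverhill Township: $135,476 × 0.00195 = $264.1782
Levies subtotal = $3,613.14492
After credit = $3,613.14492 − $2,362 = $1,251.14492
Total = $1,251.14492 + $964 = $2,215.14492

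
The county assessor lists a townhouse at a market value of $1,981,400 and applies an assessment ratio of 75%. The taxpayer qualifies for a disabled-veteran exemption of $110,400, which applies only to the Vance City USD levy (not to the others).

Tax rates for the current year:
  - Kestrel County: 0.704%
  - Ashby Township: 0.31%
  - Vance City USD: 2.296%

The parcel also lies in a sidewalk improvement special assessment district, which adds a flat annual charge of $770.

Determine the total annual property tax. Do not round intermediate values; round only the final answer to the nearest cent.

Assessed value = $1,981,400 × 0.75 = $1,486,050
Kestrel County: $1,486,050 × 0.00704 = $10,461.792
Ashby Township: $1,486,050 × 0.0031 = $4,606.755
Vance City USD: ($1,486,050 − $110,400) × 0.02296 = $1,375,650 × 0.02296 = $31,584.924
Levies subtotal = $46,653.471
Total = $46,653.471 + $770 = $47,423.471

$47,423.47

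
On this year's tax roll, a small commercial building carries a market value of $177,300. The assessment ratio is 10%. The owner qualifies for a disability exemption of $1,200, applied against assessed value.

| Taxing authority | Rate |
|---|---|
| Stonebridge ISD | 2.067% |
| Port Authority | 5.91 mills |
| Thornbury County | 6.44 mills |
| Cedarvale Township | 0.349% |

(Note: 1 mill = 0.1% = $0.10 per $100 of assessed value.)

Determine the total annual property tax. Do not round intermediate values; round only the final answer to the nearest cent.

$603.51

Assessed value = $177,300 × 0.1 = $17,730
Taxable value = $17,730 − $1,200 = $16,530
Stonebridge ISD: $16,530 × 0.02067 = $341.6751
Port Authority: $16,530 × 0.00591 = $97.6923
Thornbury County: $16,530 × 0.00644 = $106.4532
Cedarvale Township: $16,530 × 0.00349 = $57.6897
Total = $603.5103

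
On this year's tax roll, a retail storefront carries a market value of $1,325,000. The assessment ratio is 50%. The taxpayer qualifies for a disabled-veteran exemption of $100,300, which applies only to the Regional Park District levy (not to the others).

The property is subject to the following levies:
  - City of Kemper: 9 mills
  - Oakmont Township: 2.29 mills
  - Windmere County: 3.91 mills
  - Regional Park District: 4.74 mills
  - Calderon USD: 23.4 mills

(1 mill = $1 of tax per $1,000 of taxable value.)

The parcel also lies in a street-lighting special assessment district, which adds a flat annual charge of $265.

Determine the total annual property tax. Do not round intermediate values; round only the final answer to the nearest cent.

$28,502.33

Assessed value = $1,325,000 × 0.5 = $662,500
City of Kemper: $662,500 × 0.009 = $5,962.5
Oakmont Township: $662,500 × 0.00229 = $1,517.125
Windmere County: $662,500 × 0.00391 = $2,590.375
Regional Park District: ($662,500 − $100,300) × 0.00474 = $562,200 × 0.00474 = $2,664.828
Calderon USD: $662,500 × 0.0234 = $15,502.5
Levies subtotal = $28,237.328
Total = $28,237.328 + $265 = $28,502.328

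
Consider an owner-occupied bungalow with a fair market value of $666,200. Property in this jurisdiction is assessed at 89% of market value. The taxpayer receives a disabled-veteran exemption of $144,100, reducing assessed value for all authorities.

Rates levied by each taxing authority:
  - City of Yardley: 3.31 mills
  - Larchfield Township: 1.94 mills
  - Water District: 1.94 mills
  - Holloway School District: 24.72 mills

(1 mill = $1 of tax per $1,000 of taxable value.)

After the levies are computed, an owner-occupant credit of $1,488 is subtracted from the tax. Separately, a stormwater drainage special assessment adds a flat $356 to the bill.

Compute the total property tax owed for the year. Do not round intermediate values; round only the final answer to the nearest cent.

$13,189.78

Assessed value = $666,200 × 0.89 = $592,918
Taxable value = $592,918 − $144,100 = $448,818
City of Yardley: $448,818 × 0.00331 = $1,485.58758
Larchfield Township: $448,818 × 0.00194 = $870.70692
Water District: $448,818 × 0.00194 = $870.70692
Holloway School District: $448,818 × 0.02472 = $11,094.78096
Levies subtotal = $14,321.78238
After credit = $14,321.78238 − $1,488 = $12,833.78238
Total = $12,833.78238 + $356 = $13,189.78238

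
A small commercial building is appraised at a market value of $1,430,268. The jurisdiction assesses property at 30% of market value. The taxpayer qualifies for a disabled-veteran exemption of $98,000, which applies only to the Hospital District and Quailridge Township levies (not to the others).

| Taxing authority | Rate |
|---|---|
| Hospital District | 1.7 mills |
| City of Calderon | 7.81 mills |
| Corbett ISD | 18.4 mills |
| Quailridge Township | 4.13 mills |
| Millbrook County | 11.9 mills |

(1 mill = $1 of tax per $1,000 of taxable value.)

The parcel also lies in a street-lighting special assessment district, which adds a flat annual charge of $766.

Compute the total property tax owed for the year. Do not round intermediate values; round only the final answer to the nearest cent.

$19,048.45

Assessed value = $1,430,268 × 0.3 = $429,080.4
Hospital District: ($429,080.4 − $98,000) × 0.0017 = $331,080.4 × 0.0017 = $562.83668
City of Calderon: $429,080.4 × 0.00781 = $3,351.117924
Corbett ISD: $429,080.4 × 0.0184 = $7,895.07936
Quailridge Township: ($429,080.4 − $98,000) × 0.00413 = $331,080.4 × 0.00413 = $1,367.362052
Millbrook County: $429,080.4 × 0.0119 = $5,106.05676
Levies subtotal = $18,282.452776
Total = $18,282.452776 + $766 = $19,048.452776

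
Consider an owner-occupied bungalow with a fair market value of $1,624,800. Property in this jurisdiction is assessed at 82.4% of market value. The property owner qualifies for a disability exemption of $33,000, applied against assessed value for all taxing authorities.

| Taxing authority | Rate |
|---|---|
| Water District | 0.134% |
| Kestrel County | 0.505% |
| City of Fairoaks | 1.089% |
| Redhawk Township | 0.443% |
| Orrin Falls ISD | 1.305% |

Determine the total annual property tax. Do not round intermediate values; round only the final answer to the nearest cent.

$45,390.83

Assessed value = $1,624,800 × 0.824 = $1,338,835.2
Taxable value = $1,338,835.2 − $33,000 = $1,305,835.2
Water District: $1,305,835.2 × 0.00134 = $1,749.819168
Kestrel County: $1,305,835.2 × 0.00505 = $6,594.46776
City of Fairoaks: $1,305,835.2 × 0.01089 = $14,220.545328
Redhawk Township: $1,305,835.2 × 0.00443 = $5,784.849936
Orrin Falls ISD: $1,305,835.2 × 0.01305 = $17,041.14936
Total = $1,749.819168 + $6,594.46776 + $14,220.545328 + $5,784.849936 + $17,041.14936 = $45,390.831552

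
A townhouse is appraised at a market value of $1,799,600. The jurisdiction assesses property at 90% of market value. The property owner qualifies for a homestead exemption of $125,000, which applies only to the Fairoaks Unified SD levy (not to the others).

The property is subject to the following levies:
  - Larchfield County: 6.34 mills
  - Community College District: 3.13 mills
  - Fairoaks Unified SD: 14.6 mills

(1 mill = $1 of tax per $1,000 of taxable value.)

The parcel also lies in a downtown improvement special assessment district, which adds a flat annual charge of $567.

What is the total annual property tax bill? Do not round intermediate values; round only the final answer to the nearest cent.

$37,726.73

Assessed value = $1,799,600 × 0.9 = $1,619,640
Larchfield County: $1,619,640 × 0.00634 = $10,268.5176
Community College District: $1,619,640 × 0.00313 = $5,069.4732
Fairoaks Unified SD: ($1,619,640 − $125,000) × 0.0146 = $1,494,640 × 0.0146 = $21,821.744
Levies subtotal = $37,159.7348
Total = $37,159.7348 + $567 = $37,726.7348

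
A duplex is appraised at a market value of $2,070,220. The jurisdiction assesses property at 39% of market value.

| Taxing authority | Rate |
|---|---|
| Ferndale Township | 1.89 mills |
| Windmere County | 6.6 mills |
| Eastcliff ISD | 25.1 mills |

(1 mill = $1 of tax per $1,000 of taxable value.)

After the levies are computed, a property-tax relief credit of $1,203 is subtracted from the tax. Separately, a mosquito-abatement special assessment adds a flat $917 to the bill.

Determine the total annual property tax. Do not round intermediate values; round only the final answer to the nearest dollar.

$26,834

Assessed value = $2,070,220 × 0.39 = $807,385.8
Ferndale Township: $807,385.8 × 0.00189 = $1,525.959162
Windmere County: $807,385.8 × 0.0066 = $5,328.74628
Eastcliff ISD: $807,385.8 × 0.0251 = $20,265.38358
Levies subtotal = $27,120.089022
After credit = $27,120.089022 − $1,203 = $25,917.089022
Total = $25,917.089022 + $917 = $26,834.089022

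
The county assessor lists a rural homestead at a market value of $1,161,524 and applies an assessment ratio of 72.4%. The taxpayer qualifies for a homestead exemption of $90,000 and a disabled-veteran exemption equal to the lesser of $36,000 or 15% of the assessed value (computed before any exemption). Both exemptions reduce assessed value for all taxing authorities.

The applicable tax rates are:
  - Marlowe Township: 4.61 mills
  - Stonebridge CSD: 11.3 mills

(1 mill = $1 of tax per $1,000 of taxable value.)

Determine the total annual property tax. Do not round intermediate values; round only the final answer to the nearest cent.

Assessed value = $1,161,524 × 0.724 = $840,943.376
Disabled-veteran exemption = min($36,000, 15% × $840,943.376) = min($36,000, $126,141.5064) = $36,000 (dollar cap binds)
Taxable value = $840,943.376 − $90,000 − $36,000 = $714,943.376
Marlowe Township: $714,943.376 × 0.00461 = $3,295.88896336
Stonebridge CSD: $714,943.376 × 0.0113 = $8,078.8601488
Total = $11,374.74911216

$11,374.75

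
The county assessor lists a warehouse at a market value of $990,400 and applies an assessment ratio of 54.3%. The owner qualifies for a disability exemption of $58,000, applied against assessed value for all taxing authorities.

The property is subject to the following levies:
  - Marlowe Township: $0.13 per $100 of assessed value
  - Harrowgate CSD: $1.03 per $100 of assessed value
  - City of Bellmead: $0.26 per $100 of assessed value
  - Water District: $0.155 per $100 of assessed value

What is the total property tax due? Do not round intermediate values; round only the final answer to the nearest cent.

Assessed value = $990,400 × 0.543 = $537,787.2
Taxable value = $537,787.2 − $58,000 = $479,787.2
Marlowe Township: $479,787.2 × 0.0013 = $623.72336
Harrowgate CSD: $479,787.2 × 0.0103 = $4,941.80816
City of Bellmead: $479,787.2 × 0.0026 = $1,247.44672
Water District: $479,787.2 × 0.00155 = $743.67016
Total = $623.72336 + $4,941.80816 + $1,247.44672 + $743.67016 = $7,556.6484

$7,556.65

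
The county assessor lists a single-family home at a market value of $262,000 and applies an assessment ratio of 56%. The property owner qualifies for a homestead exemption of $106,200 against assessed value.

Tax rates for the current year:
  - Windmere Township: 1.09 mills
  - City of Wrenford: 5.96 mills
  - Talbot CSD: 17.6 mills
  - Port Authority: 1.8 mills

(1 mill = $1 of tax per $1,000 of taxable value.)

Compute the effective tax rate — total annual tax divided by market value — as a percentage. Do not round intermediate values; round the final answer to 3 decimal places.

Assessed value = $262,000 × 0.56 = $146,720
Taxable value = $146,720 − $106,200 = $40,520
Windmere Township: $40,520 × 0.00109 = $44.1668
City of Wrenford: $40,520 × 0.00596 = $241.4992
Talbot CSD: $40,520 × 0.0176 = $713.152
Port Authority: $40,520 × 0.0018 = $72.936
Total tax = $1,071.754
Effective rate = $1,071.754 ÷ $262,000 = 0.409% of market value

0.409%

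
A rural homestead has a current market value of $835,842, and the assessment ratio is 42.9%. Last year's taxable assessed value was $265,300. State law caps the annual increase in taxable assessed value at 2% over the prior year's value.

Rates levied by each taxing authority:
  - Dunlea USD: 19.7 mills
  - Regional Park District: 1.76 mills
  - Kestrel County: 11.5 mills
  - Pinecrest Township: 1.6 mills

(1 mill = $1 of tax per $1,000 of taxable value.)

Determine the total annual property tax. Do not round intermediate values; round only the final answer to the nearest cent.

$9,352.14

Uncapped assessed value = $835,842 × 0.429 = $358,576.218
Cap limit = $265,300 × 1.02 = $270,606
Taxable assessed value = min($358,576.218, $270,606) = $270,606 (cap binds)
Dunlea USD: $270,606 × 0.0197 = $5,330.9382
Regional Park District: $270,606 × 0.00176 = $476.26656
Kestrel County: $270,606 × 0.0115 = $3,111.969
Pinecrest Township: $270,606 × 0.0016 = $432.9696
Total = $9,352.14336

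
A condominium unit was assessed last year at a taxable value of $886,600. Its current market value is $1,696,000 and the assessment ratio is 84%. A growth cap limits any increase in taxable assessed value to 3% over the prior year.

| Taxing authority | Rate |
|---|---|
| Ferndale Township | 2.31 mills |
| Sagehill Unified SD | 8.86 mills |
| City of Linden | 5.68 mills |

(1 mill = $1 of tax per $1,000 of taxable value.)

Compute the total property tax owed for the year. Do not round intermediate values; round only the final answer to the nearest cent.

$15,387.39

Uncapped assessed value = $1,696,000 × 0.84 = $1,424,640
Cap limit = $886,600 × 1.03 = $913,198
Taxable assessed value = min($1,424,640, $913,198) = $913,198 (cap binds)
Ferndale Township: $913,198 × 0.00231 = $2,109.48738
Sagehill Unified SD: $913,198 × 0.00886 = $8,090.93428
City of Linden: $913,198 × 0.00568 = $5,186.96464
Total = $15,387.3863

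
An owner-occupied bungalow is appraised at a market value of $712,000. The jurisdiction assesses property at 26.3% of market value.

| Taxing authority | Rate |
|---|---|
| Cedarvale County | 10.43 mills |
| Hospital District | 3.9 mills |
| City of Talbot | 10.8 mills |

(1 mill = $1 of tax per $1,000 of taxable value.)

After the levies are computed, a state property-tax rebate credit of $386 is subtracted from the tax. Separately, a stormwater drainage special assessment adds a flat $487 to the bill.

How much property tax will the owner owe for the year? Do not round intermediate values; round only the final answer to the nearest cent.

Assessed value = $712,000 × 0.263 = $187,256
Cedarvale County: $187,256 × 0.01043 = $1,953.08008
Hospital District: $187,256 × 0.0039 = $730.2984
City of Talbot: $187,256 × 0.0108 = $2,022.3648
Levies subtotal = $4,705.74328
After credit = $4,705.74328 − $386 = $4,319.74328
Total = $4,319.74328 + $487 = $4,806.74328

$4,806.74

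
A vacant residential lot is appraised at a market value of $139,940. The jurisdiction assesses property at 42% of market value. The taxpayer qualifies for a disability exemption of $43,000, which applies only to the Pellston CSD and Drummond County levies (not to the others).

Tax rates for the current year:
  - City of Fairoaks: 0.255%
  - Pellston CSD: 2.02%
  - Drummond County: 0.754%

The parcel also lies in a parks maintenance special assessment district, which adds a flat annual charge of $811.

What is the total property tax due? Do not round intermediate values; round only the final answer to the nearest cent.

Assessed value = $139,940 × 0.42 = $58,774.8
City of Fairoaks: $58,774.8 × 0.00255 = $149.87574
Pellston CSD: ($58,774.8 − $43,000) × 0.0202 = $15,774.8 × 0.0202 = $318.65096
Drummond County: ($58,774.8 − $43,000) × 0.00754 = $15,774.8 × 0.00754 = $118.941992
Levies subtotal = $587.468692
Total = $587.468692 + $811 = $1,398.468692

$1,398.47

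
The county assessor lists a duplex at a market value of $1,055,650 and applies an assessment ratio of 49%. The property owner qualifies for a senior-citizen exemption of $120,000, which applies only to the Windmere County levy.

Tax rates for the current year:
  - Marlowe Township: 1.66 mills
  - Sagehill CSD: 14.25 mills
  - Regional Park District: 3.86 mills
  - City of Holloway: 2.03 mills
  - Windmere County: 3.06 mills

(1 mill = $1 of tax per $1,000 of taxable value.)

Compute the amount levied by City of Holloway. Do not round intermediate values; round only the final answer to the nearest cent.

$1,050.06

Assessed value = $1,055,650 × 0.49 = $517,268.5
City of Holloway taxable value = $517,268.5 (exemption does not apply)
City of Holloway levy = $517,268.5 × 0.00203 = $1,050.055055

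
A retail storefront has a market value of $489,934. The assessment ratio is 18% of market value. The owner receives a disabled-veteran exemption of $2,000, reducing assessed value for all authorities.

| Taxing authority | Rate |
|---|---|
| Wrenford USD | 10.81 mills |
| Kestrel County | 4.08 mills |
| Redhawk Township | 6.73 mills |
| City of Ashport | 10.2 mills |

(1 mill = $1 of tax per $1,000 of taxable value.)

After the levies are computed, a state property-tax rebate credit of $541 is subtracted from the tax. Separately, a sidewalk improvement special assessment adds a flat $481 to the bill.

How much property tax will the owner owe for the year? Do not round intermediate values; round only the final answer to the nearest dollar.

Assessed value = $489,934 × 0.18 = $88,188.12
Taxable value = $88,188.12 − $2,000 = $86,188.12
Wrenford USD: $86,188.12 × 0.01081 = $931.6935772
Kestrel County: $86,188.12 × 0.00408 = $351.6475296
Redhawk Township: $86,188.12 × 0.00673 = $580.0460476
City of Ashport: $86,188.12 × 0.0102 = $879.118824
Levies subtotal = $2,742.5059784
After credit = $2,742.5059784 − $541 = $2,201.5059784
Total = $2,201.5059784 + $481 = $2,682.5059784

$2,683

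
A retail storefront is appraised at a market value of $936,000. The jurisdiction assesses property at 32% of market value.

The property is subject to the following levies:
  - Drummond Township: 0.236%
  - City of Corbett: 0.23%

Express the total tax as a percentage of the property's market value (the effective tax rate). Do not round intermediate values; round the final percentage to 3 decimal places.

Assessed value = $936,000 × 0.32 = $299,520
Drummond Township: $299,520 × 0.00236 = $706.8672
City of Corbett: $299,520 × 0.0023 = $688.896
Total tax = $1,395.7632
Effective rate = $1,395.7632 ÷ $936,000 = 0.149% of market value

0.149%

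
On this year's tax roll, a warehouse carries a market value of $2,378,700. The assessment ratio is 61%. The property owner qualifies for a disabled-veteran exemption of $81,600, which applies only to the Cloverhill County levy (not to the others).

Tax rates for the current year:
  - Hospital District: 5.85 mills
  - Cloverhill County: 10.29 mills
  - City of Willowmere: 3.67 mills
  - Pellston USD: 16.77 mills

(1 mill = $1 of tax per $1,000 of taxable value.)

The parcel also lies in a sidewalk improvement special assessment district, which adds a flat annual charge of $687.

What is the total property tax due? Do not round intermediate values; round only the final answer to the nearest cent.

$52,925.17

Assessed value = $2,378,700 × 0.61 = $1,451,007
Hospital District: $1,451,007 × 0.00585 = $8,488.39095
Cloverhill County: ($1,451,007 − $81,600) × 0.01029 = $1,369,407 × 0.01029 = $14,091.19803
City of Willowmere: $1,451,007 × 0.00367 = $5,325.19569
Pellston USD: $1,451,007 × 0.01677 = $24,333.38739
Levies subtotal = $52,238.17206
Total = $52,238.17206 + $687 = $52,925.17206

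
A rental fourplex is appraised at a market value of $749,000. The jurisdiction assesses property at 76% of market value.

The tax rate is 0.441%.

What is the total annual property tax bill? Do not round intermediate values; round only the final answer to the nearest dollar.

Assessed value = $749,000 × 0.76 = $569,240
Tax = $569,240 × 0.00441 = $2,510.3484

$2,510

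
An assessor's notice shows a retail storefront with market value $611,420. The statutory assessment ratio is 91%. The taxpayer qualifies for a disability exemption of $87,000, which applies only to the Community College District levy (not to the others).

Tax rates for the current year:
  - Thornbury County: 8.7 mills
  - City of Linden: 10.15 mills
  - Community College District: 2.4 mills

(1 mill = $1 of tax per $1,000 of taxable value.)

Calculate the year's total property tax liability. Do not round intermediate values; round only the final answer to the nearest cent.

Assessed value = $611,420 × 0.91 = $556,392.2
Thornbury County: $556,392.2 × 0.0087 = $4,840.61214
City of Linden: $556,392.2 × 0.01015 = $5,647.38083
Community College District: ($556,392.2 − $87,000) × 0.0024 = $469,392.2 × 0.0024 = $1,126.54128
Total = $11,614.53425

$11,614.53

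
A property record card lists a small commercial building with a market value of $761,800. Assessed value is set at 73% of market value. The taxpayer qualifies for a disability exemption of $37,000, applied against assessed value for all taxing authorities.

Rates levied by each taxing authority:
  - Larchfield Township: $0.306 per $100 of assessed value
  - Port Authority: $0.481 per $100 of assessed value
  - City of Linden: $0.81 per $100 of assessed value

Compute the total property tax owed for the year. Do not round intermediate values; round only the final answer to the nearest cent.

Assessed value = $761,800 × 0.73 = $556,114
Taxable value = $556,114 − $37,000 = $519,114
Larchfield Township: $519,114 × 0.00306 = $1,588.48884
Port Authority: $519,114 × 0.00481 = $2,496.93834
City of Linden: $519,114 × 0.0081 = $4,204.8234
Total = $1,588.48884 + $2,496.93834 + $4,204.8234 = $8,290.25058

$8,290.25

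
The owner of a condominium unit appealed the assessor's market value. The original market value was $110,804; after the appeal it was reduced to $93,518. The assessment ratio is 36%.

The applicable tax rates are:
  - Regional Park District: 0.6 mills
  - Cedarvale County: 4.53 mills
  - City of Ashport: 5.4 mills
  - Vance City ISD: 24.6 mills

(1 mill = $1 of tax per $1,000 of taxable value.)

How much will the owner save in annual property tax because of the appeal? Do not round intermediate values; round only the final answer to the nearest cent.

Old assessed value = $110,804 × 0.36 = $39,889.44
New assessed value = $93,518 × 0.36 = $33,666.48
Combined rate = 0.0006 + 0.00453 + 0.0054 + 0.0246 = 0.03513
Old tax = $39,889.44 × 0.03513 = $1,401.3160272
New tax = $33,666.48 × 0.03513 = $1,182.7034424
Reduction = $1,401.3160272 − $1,182.7034424 = $218.6125848

$218.61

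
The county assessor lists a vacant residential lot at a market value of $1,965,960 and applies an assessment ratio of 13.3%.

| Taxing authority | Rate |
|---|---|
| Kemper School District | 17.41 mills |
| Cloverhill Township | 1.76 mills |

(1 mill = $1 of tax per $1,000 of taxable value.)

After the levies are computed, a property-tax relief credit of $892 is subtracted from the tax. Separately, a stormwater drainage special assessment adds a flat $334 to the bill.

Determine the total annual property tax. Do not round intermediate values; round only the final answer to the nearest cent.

$4,454.43

Assessed value = $1,965,960 × 0.133 = $261,472.68
Kemper School District: $261,472.68 × 0.01741 = $4,552.2393588
Cloverhill Township: $261,472.68 × 0.00176 = $460.1919168
Levies subtotal = $5,012.4312756
After credit = $5,012.4312756 − $892 = $4,120.4312756
Total = $4,120.4312756 + $334 = $4,454.4312756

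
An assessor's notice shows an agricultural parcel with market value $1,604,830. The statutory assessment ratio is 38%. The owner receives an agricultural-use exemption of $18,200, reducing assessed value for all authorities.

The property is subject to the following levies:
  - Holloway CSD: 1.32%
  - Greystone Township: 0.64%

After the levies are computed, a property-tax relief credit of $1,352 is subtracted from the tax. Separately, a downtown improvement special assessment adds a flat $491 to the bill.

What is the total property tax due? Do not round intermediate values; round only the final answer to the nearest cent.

$10,735.05

Assessed value = $1,604,830 × 0.38 = $609,835.4
Taxable value = $609,835.4 − $18,200 = $591,635.4
Holloway CSD: $591,635.4 × 0.0132 = $7,809.58728
Greystone Township: $591,635.4 × 0.0064 = $3,786.46656
Levies subtotal = $11,596.05384
After credit = $11,596.05384 − $1,352 = $10,244.05384
Total = $10,244.05384 + $491 = $10,735.05384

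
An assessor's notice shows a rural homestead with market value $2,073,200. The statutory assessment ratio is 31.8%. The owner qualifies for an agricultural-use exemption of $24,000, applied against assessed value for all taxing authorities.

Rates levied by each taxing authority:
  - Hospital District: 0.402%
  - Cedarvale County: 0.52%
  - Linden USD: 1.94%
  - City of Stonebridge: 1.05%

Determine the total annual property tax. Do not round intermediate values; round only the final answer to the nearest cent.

$24,852.06

Assessed value = $2,073,200 × 0.318 = $659,277.6
Taxable value = $659,277.6 − $24,000 = $635,277.6
Hospital District: $635,277.6 × 0.00402 = $2,553.815952
Cedarvale County: $635,277.6 × 0.0052 = $3,303.44352
Linden USD: $635,277.6 × 0.0194 = $12,324.38544
City of Stonebridge: $635,277.6 × 0.0105 = $6,670.4148
Total = $2,553.815952 + $3,303.44352 + $12,324.38544 + $6,670.4148 = $24,852.059712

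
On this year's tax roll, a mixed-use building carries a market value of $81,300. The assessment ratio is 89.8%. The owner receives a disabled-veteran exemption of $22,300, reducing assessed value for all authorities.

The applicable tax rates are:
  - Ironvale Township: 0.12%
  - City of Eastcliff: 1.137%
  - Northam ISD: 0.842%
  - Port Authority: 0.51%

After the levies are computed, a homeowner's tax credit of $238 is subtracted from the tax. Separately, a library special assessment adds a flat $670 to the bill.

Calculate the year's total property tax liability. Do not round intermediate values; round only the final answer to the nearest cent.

$1,754.96

Assessed value = $81,300 × 0.898 = $73,007.4
Taxable value = $73,007.4 − $22,300 = $50,707.4
Ironvale Township: $50,707.4 × 0.0012 = $60.84888
City of Eastcliff: $50,707.4 × 0.01137 = $576.543138
Northam ISD: $50,707.4 × 0.00842 = $426.956308
Port Authority: $50,707.4 × 0.0051 = $258.60774
Levies subtotal = $1,322.956066
After credit = $1,322.956066 − $238 = $1,084.956066
Total = $1,084.956066 + $670 = $1,754.956066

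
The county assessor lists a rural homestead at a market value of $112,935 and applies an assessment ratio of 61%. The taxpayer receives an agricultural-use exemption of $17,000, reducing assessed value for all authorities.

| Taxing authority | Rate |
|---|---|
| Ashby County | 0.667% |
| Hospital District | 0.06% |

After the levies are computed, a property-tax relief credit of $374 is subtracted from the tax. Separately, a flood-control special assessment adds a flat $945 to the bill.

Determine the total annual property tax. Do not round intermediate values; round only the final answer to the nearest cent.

$948.24

Assessed value = $112,935 × 0.61 = $68,890.35
Taxable value = $68,890.35 − $17,000 = $51,890.35
Ashby County: $51,890.35 × 0.00667 = $346.1086345
Hospital District: $51,890.35 × 0.0006 = $31.13421
Levies subtotal = $377.2428445
After credit = $377.2428445 − $374 = $3.2428445
Total = $3.2428445 + $945 = $948.2428445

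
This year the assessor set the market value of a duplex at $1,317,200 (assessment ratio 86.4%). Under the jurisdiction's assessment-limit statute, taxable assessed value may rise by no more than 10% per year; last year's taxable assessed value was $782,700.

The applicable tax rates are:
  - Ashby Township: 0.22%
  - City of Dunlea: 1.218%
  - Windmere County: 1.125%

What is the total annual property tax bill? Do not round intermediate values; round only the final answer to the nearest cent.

$22,066.66

Uncapped assessed value = $1,317,200 × 0.864 = $1,138,060.8
Cap limit = $782,700 × 1.1 = $860,970
Taxable assessed value = min($1,138,060.8, $860,970) = $860,970 (cap binds)
Ashby Township: $860,970 × 0.0022 = $1,894.134
City of Dunlea: $860,970 × 0.01218 = $10,486.6146
Windmere County: $860,970 × 0.01125 = $9,685.9125
Total = $22,066.6611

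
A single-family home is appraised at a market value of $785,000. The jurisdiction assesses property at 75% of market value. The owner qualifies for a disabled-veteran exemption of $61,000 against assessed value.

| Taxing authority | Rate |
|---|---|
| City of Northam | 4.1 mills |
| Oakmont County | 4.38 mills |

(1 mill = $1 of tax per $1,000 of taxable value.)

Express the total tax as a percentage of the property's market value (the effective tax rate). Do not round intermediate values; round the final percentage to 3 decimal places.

Assessed value = $785,000 × 0.75 = $588,750
Taxable value = $588,750 − $61,000 = $527,750
City of Northam: $527,750 × 0.0041 = $2,163.775
Oakmont County: $527,750 × 0.00438 = $2,311.545
Total tax = $4,475.32
Effective rate = $4,475.32 ÷ $785,000 = 0.570% of market value

0.570%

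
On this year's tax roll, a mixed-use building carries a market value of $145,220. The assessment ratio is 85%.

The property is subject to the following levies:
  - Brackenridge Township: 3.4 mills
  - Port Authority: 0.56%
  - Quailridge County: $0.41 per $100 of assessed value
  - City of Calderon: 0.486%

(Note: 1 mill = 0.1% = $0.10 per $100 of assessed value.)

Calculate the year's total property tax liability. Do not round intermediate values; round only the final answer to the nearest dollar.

Assessed value = $145,220 × 0.85 = $123,437
Brackenridge Township: $123,437 × 0.0034 = $419.6858
Port Authority: $123,437 × 0.0056 = $691.2472
Quailridge County: $123,437 × 0.0041 = $506.0917
City of Calderon: $123,437 × 0.00486 = $599.90382
Total = $2,216.92852

$2,217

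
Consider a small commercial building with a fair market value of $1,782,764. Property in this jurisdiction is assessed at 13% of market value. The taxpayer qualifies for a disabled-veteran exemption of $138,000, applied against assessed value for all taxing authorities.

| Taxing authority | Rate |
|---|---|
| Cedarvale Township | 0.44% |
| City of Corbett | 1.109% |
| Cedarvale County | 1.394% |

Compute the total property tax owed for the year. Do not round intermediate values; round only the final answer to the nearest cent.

Assessed value = $1,782,764 × 0.13 = $231,759.32
Taxable value = $231,759.32 − $138,000 = $93,759.32
Cedarvale Township: $93,759.32 × 0.0044 = $412.541008
City of Corbett: $93,759.32 × 0.01109 = $1,039.7908588
Cedarvale County: $93,759.32 × 0.01394 = $1,307.0049208
Total = $412.541008 + $1,039.7908588 + $1,307.0049208 = $2,759.3367876

$2,759.34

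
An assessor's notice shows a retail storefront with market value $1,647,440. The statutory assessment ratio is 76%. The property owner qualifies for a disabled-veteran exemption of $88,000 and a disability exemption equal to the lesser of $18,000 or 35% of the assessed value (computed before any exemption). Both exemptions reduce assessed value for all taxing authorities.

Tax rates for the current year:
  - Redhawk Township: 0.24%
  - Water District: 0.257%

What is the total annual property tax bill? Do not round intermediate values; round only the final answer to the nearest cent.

$5,695.89

Assessed value = $1,647,440 × 0.76 = $1,252,054.4
Disability exemption = min($18,000, 35% × $1,252,054.4) = min($18,000, $438,219.04) = $18,000 (dollar cap binds)
Taxable value = $1,252,054.4 − $88,000 − $18,000 = $1,146,054.4
Redhawk Township: $1,146,054.4 × 0.0024 = $2,750.53056
Water District: $1,146,054.4 × 0.00257 = $2,945.359808
Total = $5,695.890368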